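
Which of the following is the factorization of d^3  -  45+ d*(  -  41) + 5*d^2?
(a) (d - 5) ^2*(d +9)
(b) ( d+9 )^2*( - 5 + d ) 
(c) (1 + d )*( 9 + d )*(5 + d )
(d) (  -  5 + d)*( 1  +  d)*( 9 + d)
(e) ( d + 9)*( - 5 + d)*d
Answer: d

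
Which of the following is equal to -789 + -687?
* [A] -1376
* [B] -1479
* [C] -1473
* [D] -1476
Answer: D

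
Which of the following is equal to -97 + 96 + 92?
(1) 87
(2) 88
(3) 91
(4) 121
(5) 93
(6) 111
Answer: 3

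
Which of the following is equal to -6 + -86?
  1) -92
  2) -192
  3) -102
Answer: 1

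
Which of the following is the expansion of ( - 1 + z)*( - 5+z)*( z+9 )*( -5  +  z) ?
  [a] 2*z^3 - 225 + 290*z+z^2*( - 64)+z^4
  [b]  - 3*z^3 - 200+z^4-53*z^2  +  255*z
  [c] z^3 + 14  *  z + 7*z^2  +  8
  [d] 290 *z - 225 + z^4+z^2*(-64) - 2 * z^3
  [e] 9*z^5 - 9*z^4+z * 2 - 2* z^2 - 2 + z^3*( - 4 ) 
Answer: d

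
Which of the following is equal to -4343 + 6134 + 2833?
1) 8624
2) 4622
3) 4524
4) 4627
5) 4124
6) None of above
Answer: 6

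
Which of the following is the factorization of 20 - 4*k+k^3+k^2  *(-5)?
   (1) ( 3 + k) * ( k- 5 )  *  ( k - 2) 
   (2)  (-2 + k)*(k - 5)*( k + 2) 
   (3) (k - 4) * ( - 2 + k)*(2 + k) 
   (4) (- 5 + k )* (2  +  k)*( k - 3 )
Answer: 2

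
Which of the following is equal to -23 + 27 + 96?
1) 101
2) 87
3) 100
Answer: 3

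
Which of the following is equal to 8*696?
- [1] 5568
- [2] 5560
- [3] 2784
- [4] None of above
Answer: 1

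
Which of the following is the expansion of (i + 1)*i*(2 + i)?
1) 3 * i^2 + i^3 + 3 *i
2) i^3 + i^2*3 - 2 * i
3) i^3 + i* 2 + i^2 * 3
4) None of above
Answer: 3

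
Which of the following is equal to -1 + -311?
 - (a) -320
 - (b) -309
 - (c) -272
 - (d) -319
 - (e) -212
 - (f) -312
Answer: f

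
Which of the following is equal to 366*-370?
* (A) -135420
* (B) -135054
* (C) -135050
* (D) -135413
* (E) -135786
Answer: A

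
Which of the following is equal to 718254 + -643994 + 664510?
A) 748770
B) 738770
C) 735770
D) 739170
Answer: B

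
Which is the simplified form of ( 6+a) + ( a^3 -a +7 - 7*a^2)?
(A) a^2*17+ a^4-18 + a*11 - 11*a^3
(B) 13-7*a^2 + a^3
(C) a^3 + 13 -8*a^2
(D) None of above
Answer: B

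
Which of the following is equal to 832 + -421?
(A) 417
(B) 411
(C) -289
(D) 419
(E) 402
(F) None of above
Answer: B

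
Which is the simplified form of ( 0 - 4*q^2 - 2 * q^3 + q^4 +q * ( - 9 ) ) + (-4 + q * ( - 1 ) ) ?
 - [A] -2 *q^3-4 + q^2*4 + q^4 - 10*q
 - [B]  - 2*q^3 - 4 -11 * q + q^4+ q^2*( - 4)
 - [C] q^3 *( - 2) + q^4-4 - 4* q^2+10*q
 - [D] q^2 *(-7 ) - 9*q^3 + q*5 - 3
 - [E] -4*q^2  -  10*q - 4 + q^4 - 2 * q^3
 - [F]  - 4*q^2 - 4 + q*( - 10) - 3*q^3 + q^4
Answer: E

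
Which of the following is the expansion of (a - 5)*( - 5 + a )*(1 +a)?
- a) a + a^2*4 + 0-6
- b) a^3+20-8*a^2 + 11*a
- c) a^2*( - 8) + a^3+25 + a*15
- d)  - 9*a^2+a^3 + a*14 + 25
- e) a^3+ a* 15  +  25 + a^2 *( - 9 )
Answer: e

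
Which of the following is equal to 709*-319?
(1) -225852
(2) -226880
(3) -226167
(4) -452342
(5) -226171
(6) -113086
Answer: 5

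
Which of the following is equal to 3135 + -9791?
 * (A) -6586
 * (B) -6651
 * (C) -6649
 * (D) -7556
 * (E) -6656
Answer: E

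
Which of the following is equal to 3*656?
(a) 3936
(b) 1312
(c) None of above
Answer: c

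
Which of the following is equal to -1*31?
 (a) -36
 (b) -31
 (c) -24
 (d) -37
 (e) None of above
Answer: b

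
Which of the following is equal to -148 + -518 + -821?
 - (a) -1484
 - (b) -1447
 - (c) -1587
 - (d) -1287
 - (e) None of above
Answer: e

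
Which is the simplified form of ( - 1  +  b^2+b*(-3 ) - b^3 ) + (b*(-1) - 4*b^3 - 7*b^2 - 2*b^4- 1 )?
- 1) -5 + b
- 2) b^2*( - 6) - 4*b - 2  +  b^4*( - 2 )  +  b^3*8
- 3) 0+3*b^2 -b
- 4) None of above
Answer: 4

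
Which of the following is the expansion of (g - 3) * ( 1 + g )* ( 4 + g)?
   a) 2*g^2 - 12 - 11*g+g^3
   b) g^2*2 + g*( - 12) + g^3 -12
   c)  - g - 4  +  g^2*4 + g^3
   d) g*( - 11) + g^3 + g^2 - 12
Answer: a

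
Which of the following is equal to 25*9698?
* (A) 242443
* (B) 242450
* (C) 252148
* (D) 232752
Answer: B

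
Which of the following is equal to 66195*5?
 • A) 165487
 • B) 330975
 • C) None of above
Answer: B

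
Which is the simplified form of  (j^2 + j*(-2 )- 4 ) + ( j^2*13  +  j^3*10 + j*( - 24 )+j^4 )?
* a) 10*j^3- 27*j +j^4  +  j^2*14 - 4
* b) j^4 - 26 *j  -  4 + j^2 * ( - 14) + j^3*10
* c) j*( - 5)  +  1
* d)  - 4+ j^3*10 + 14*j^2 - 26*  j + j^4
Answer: d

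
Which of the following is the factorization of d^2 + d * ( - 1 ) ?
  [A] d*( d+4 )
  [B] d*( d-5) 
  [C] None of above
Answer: C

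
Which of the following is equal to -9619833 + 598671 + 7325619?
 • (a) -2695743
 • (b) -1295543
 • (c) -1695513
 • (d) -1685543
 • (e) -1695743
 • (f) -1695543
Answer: f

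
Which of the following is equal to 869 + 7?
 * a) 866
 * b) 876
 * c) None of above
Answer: b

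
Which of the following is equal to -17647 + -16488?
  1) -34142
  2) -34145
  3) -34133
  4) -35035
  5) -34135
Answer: 5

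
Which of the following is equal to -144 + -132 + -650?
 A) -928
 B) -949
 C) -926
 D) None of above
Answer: C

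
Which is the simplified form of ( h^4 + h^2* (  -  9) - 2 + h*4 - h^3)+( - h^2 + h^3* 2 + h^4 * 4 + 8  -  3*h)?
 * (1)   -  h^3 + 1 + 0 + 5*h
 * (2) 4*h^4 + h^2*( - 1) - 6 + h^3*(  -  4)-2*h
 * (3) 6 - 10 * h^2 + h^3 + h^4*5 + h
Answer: 3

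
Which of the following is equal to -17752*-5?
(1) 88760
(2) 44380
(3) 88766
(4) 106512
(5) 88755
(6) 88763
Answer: 1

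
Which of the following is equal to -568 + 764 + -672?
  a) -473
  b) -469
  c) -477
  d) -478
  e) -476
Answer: e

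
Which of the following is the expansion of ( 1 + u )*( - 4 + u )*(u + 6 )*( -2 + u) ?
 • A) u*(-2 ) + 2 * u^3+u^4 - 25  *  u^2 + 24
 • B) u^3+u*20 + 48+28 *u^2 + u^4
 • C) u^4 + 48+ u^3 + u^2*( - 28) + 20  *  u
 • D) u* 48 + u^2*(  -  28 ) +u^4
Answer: C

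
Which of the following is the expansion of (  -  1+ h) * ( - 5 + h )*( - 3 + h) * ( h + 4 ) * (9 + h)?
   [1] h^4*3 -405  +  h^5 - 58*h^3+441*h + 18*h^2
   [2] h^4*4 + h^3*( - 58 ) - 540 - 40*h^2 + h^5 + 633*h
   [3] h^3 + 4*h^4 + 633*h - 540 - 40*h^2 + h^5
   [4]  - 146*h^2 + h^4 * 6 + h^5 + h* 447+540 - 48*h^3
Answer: 2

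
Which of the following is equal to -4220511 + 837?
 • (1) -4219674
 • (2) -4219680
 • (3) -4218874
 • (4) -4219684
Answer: 1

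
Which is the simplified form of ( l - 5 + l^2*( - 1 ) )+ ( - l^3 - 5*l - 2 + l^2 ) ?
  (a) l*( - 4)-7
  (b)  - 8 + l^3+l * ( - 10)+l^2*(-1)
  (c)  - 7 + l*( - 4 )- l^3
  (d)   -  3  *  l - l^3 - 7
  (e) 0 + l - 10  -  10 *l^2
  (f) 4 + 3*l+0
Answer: c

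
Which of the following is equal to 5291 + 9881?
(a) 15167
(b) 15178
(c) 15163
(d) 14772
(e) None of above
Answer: e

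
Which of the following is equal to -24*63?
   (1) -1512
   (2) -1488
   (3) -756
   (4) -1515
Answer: 1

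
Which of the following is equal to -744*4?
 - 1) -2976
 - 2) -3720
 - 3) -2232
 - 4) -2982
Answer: 1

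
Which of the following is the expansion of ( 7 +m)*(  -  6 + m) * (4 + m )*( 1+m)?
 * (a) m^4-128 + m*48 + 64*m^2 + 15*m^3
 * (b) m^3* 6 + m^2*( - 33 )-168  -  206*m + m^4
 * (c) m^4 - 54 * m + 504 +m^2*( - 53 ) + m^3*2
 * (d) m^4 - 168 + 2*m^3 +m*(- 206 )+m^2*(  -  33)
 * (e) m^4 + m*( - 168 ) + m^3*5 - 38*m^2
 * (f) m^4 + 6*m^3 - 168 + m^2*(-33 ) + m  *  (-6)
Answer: b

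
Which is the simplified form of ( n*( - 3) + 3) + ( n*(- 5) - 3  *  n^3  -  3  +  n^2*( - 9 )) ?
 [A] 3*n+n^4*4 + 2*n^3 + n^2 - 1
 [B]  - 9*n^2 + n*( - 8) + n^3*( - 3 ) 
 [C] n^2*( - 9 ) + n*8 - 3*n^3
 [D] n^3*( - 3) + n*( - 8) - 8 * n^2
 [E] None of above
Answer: B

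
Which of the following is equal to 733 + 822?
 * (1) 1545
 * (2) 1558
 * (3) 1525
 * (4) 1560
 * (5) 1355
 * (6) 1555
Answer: 6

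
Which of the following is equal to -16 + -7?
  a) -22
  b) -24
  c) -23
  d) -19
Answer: c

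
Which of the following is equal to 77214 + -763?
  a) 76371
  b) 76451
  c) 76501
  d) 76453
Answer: b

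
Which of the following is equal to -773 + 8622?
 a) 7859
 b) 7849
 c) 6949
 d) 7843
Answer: b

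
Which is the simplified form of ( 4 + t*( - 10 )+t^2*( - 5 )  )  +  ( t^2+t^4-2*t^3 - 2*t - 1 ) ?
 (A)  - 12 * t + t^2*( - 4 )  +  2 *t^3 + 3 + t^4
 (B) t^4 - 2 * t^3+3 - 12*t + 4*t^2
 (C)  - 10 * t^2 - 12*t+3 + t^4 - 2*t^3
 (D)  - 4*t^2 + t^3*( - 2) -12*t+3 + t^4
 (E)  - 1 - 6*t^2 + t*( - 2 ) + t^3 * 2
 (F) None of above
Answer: D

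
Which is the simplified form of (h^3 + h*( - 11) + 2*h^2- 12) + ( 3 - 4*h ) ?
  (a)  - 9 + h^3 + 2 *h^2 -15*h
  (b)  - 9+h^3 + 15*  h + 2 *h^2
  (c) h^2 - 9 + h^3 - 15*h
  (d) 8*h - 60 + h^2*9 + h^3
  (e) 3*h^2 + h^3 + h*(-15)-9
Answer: a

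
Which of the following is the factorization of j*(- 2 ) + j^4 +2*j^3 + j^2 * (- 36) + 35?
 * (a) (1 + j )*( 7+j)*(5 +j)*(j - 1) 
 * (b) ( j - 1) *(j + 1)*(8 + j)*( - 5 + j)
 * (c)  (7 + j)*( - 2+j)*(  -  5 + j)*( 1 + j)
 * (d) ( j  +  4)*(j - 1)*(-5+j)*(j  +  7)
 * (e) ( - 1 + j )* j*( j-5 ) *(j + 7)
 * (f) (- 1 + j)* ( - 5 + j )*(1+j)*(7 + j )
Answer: f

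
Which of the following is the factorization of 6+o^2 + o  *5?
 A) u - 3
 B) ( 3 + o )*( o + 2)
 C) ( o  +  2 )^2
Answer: B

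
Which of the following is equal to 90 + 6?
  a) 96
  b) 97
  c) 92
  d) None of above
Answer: a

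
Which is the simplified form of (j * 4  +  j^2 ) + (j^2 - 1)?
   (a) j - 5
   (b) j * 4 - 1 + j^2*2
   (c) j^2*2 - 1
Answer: b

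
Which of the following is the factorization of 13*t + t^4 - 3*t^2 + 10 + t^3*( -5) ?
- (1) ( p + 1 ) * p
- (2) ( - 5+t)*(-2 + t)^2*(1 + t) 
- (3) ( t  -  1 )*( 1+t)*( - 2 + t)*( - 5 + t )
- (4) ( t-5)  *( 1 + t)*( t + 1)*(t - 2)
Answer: 4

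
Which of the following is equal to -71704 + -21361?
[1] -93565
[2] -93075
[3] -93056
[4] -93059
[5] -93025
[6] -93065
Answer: 6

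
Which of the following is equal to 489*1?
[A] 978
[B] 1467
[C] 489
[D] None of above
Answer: C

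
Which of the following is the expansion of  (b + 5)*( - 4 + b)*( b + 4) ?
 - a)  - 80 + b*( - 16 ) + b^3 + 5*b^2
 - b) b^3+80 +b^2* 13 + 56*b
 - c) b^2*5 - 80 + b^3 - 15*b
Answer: a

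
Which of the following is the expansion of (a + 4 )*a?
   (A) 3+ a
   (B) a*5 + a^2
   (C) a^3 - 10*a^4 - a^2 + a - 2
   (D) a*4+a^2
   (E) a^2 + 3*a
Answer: D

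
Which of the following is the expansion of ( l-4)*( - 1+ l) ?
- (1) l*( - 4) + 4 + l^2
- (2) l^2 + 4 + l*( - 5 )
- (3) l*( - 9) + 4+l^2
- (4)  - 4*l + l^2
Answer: 2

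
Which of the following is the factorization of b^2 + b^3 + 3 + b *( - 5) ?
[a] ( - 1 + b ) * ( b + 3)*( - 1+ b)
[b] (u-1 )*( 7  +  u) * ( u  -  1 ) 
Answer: a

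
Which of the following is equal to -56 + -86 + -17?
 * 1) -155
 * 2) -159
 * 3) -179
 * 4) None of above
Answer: 2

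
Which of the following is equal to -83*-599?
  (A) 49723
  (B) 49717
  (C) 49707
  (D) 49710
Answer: B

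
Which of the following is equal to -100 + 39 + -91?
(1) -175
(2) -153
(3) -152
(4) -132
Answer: 3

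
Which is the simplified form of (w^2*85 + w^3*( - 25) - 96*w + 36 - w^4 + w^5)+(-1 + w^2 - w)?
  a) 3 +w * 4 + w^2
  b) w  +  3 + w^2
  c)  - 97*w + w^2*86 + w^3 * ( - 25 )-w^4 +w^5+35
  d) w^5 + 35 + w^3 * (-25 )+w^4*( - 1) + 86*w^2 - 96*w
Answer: c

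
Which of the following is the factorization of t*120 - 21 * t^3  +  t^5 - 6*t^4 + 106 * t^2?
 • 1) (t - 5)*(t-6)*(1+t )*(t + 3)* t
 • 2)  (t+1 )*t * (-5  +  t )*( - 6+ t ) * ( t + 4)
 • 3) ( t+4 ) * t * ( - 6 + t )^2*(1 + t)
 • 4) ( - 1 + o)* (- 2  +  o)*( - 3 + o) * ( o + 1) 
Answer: 2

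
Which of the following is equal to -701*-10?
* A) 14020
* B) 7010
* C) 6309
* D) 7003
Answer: B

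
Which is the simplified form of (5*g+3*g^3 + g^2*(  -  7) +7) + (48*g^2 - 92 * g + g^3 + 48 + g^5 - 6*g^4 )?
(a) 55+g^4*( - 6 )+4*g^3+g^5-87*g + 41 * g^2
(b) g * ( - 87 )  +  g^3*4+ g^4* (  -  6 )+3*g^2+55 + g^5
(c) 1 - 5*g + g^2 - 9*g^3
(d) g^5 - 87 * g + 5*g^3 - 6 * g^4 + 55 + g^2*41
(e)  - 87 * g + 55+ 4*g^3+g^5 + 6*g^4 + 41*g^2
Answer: a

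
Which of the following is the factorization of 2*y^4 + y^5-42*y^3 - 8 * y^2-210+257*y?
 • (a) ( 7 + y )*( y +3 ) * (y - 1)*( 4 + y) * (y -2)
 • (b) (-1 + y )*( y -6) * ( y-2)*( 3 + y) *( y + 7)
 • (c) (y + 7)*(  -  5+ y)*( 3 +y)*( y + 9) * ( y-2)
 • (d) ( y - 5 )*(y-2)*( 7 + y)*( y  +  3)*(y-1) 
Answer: d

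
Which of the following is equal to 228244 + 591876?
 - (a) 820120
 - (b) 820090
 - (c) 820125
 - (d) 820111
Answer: a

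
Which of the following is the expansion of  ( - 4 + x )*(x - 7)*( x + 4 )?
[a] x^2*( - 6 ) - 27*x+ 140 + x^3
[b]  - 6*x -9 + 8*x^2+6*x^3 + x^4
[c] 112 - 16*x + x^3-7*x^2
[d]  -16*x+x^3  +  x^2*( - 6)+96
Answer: c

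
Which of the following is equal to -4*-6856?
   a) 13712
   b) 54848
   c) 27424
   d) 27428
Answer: c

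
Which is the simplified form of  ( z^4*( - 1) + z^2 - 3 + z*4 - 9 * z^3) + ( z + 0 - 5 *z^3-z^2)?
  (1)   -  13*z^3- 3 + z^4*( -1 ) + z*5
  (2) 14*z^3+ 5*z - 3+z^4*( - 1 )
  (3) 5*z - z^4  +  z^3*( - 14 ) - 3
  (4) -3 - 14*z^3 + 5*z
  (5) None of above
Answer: 3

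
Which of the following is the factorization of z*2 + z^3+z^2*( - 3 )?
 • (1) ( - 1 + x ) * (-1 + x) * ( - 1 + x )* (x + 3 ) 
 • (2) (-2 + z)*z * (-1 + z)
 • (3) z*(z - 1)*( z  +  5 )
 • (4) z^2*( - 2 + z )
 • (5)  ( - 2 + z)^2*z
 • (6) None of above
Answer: 2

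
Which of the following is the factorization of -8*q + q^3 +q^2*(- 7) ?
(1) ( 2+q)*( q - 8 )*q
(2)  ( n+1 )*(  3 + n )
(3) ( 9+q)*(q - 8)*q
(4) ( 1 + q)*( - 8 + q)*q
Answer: 4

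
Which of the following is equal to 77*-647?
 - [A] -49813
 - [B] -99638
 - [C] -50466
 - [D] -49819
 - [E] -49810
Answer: D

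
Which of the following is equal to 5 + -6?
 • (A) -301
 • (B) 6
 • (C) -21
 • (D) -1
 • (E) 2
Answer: D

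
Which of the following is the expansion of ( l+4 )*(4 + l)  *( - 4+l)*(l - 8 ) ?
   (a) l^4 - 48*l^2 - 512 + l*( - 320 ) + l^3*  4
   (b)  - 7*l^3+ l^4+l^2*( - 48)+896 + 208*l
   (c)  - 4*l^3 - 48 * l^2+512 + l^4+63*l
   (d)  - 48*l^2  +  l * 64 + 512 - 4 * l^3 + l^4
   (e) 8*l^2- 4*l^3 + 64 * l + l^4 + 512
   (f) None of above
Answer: d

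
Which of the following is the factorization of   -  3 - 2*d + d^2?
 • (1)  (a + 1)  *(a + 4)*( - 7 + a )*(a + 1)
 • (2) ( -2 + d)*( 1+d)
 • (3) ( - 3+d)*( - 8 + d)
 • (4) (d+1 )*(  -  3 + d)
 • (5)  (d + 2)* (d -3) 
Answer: 4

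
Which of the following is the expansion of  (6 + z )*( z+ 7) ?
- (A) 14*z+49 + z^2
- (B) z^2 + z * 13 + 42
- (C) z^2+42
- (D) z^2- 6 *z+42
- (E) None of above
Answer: B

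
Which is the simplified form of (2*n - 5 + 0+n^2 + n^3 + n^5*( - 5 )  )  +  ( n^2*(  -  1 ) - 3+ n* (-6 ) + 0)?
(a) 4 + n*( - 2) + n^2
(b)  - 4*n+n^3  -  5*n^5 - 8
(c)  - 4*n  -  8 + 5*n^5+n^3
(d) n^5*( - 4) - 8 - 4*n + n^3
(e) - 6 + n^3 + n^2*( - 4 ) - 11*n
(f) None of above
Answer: b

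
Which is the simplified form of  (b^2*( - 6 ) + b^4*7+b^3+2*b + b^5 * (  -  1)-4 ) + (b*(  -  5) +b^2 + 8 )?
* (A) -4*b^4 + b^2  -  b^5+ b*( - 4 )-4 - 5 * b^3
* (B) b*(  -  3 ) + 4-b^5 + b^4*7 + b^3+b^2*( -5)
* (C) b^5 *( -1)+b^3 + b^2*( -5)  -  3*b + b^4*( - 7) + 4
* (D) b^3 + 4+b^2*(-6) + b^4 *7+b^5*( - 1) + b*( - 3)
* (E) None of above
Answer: B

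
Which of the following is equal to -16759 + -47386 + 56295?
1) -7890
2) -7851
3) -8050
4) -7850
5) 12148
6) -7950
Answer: 4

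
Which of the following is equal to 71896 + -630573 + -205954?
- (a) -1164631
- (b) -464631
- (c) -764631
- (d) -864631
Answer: c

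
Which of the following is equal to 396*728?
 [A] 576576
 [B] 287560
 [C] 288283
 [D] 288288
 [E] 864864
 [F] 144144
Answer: D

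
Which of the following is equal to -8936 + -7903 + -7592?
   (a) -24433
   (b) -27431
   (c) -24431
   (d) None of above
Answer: c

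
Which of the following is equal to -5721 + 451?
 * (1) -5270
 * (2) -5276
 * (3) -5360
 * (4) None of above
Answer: 1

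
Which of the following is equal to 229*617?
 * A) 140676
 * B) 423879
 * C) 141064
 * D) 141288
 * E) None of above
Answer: E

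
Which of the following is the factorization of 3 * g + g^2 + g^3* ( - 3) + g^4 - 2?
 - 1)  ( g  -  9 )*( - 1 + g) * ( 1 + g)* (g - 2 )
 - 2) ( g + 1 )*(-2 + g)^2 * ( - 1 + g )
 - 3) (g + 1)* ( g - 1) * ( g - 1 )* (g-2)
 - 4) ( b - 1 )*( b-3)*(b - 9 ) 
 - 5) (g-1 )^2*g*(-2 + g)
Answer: 3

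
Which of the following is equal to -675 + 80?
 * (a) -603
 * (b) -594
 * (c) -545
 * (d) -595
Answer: d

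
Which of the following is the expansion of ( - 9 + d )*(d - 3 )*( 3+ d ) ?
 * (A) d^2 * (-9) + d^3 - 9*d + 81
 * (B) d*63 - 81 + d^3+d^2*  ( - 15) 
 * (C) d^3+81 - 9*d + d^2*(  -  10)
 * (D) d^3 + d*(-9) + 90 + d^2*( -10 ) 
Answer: A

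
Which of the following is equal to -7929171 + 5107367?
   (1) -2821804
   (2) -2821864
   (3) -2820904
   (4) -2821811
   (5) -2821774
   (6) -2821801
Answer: 1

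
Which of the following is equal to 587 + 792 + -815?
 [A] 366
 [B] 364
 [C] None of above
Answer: C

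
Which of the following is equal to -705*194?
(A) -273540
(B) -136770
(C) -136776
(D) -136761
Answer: B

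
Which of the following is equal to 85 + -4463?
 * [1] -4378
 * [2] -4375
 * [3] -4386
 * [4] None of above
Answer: 1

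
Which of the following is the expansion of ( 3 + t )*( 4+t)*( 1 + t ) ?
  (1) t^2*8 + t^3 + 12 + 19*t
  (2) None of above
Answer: 1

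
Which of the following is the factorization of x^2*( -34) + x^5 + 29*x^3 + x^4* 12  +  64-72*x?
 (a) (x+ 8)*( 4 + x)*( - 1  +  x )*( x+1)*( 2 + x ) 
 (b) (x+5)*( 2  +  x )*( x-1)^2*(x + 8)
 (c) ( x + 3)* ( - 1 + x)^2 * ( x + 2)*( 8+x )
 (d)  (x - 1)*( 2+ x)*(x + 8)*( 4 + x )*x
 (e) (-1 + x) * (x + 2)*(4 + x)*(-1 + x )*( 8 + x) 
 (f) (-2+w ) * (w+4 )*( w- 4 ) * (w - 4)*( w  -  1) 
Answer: e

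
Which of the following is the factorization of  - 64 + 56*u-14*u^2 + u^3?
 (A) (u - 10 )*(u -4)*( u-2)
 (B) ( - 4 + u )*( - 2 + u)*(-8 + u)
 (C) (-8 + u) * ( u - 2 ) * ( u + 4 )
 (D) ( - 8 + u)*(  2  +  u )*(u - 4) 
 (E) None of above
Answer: B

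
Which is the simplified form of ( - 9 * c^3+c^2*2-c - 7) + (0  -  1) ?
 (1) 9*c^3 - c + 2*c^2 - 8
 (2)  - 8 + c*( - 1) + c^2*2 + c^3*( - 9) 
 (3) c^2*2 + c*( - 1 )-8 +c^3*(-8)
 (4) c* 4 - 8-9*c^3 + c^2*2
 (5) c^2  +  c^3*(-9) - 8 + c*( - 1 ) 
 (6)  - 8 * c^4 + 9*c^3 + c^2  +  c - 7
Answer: 2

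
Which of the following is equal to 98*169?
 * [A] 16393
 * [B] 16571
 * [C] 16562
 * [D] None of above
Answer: C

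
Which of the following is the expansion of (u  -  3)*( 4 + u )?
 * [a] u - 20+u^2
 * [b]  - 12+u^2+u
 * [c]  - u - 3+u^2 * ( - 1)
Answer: b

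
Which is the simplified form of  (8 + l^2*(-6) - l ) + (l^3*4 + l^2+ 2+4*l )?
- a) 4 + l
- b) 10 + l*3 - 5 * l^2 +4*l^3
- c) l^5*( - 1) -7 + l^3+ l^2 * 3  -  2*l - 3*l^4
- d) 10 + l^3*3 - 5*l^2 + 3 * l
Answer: b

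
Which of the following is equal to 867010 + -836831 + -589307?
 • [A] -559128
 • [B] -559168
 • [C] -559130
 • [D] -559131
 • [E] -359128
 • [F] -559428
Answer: A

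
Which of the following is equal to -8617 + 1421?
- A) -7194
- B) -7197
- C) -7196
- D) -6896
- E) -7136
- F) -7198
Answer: C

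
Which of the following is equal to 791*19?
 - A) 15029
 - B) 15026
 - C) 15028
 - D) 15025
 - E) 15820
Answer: A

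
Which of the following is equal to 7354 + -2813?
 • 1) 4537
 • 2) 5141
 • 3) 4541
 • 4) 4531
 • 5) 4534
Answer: 3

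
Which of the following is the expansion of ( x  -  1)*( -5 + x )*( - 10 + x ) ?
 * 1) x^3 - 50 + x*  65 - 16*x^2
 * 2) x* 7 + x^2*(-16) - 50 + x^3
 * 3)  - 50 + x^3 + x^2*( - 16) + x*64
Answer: 1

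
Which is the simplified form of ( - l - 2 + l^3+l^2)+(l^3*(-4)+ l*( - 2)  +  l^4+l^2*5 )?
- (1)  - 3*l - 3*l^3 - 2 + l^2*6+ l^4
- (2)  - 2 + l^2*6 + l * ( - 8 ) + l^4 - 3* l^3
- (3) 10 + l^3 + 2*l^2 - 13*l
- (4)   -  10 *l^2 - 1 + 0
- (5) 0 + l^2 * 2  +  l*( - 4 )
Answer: 1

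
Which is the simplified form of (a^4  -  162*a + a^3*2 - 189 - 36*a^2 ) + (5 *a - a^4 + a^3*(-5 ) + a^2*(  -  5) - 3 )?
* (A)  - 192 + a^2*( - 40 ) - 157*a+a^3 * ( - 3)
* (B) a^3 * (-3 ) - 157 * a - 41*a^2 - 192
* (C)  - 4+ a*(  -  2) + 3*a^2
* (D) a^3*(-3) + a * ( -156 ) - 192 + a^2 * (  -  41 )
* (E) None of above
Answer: B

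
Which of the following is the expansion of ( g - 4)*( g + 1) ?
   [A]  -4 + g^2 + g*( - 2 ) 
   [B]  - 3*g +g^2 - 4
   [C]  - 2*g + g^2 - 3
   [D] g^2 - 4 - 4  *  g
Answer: B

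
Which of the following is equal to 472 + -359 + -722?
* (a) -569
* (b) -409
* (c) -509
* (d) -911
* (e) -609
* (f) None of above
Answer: e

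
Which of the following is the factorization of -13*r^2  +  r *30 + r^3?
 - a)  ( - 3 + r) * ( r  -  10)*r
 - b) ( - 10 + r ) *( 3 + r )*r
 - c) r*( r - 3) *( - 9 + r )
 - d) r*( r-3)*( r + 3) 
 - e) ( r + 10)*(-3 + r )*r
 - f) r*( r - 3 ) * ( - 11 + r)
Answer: a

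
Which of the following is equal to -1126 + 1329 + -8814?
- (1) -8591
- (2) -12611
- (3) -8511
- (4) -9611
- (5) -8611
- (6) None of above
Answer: 5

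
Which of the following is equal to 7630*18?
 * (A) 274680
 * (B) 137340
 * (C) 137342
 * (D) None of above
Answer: B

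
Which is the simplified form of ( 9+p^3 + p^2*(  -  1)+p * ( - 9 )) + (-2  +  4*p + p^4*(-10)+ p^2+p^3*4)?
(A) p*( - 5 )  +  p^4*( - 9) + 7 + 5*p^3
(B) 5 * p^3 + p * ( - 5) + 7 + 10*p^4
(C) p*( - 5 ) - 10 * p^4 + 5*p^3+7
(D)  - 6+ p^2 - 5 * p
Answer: C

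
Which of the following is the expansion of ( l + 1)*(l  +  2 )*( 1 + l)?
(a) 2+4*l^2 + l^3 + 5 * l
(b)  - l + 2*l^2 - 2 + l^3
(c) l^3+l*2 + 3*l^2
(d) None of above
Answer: a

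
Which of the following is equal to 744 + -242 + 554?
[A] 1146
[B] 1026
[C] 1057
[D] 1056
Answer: D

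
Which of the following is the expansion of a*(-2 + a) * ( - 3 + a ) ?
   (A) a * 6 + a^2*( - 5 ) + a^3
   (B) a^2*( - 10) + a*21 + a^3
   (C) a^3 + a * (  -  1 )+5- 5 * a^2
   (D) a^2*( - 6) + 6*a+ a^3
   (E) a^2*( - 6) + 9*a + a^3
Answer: A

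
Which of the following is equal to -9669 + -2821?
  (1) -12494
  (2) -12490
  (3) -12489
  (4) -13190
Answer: 2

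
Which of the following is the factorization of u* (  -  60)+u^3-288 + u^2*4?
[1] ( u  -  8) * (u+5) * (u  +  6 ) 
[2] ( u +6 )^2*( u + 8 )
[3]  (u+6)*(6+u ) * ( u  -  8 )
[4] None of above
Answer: 3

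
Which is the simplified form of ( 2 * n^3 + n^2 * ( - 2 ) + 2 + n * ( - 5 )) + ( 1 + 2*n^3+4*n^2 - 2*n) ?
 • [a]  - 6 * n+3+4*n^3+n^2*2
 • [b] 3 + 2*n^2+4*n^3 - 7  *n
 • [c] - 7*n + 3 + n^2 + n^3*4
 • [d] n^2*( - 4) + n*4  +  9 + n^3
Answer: b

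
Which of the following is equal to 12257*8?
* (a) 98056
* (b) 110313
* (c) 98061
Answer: a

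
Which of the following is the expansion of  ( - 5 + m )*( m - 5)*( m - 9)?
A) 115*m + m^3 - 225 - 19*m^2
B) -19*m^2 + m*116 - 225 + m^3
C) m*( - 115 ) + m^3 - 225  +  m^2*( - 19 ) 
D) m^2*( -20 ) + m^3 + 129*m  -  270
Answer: A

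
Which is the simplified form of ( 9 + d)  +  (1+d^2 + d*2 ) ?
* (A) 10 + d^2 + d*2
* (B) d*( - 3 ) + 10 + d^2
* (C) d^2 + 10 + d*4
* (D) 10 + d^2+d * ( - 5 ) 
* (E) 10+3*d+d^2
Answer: E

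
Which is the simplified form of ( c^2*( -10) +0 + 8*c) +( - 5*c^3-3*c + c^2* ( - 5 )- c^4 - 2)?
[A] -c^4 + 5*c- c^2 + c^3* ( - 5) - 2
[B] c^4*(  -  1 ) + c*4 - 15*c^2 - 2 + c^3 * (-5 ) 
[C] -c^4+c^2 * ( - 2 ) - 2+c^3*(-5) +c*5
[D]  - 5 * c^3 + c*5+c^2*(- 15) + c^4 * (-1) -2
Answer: D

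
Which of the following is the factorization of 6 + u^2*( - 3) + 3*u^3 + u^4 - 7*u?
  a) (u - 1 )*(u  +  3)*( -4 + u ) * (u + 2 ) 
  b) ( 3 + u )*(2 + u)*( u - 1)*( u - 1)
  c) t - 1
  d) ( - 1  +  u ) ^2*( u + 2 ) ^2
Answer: b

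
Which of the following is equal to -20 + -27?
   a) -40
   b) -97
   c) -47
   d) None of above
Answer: c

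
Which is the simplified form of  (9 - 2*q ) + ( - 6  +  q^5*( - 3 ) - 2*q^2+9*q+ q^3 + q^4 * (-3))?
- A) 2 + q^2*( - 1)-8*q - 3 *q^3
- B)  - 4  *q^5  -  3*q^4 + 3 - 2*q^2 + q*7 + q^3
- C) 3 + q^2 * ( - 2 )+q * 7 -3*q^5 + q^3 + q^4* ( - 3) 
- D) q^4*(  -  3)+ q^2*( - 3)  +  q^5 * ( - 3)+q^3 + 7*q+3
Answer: C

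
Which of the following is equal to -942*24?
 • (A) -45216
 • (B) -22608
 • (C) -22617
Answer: B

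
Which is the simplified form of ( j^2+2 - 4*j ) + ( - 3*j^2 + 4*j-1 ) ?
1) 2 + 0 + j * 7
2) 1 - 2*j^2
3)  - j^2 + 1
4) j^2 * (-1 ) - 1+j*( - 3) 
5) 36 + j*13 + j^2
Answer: 2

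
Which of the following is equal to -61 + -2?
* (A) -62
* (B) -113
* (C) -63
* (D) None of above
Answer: C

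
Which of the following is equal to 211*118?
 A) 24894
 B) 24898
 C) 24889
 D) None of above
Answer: B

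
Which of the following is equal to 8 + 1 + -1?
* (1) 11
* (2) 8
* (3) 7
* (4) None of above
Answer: 2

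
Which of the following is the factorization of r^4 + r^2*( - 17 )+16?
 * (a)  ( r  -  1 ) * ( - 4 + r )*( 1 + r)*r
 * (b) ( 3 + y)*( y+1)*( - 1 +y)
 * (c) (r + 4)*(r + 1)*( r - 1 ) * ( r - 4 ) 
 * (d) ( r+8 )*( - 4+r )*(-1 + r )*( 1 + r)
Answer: c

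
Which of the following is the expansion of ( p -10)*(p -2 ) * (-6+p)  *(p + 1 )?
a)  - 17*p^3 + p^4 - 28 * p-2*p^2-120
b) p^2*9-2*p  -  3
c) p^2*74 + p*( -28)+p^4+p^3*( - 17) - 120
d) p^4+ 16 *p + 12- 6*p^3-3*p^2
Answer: c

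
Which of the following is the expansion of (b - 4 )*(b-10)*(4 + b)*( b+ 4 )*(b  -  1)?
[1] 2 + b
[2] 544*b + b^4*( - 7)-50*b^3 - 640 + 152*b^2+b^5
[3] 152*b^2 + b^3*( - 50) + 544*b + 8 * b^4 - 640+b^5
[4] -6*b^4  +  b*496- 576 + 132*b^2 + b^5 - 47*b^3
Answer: 2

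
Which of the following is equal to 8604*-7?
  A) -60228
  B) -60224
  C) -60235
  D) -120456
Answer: A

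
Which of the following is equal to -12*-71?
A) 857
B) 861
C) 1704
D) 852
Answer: D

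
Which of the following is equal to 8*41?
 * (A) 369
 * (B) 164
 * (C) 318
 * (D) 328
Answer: D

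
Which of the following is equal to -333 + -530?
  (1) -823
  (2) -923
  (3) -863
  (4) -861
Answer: 3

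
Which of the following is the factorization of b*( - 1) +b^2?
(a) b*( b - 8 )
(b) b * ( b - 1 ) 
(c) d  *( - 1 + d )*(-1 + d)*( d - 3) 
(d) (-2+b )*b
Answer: b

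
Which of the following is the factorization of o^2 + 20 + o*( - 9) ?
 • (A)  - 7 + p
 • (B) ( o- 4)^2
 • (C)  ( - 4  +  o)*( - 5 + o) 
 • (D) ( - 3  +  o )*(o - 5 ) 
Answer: C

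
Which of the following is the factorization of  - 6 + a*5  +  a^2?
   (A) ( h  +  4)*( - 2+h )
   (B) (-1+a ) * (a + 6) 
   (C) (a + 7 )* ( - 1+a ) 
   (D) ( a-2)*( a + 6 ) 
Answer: B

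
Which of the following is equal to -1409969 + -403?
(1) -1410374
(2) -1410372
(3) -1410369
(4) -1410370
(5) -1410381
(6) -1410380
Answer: 2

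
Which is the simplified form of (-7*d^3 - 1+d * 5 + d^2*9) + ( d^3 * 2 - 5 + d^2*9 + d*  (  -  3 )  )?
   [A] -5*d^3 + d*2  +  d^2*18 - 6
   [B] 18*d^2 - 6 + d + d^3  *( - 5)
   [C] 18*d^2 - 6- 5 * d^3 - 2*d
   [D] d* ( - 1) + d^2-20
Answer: A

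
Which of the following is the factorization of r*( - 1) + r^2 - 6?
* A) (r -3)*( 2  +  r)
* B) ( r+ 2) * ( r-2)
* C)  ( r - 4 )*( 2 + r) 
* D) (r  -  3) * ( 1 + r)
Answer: A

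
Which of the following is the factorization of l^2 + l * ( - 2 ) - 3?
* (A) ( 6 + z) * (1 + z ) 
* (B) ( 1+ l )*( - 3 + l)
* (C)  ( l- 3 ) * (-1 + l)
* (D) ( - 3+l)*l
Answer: B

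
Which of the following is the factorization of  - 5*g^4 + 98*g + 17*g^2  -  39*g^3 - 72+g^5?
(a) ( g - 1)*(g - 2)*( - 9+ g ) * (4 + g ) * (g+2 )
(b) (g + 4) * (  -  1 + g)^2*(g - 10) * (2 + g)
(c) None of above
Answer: c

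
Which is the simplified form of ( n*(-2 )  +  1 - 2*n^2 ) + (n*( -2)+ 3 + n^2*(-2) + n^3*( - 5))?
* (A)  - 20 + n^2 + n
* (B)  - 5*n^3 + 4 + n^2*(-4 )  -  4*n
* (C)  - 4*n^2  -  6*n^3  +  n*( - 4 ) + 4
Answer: B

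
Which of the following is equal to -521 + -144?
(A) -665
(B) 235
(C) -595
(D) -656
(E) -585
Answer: A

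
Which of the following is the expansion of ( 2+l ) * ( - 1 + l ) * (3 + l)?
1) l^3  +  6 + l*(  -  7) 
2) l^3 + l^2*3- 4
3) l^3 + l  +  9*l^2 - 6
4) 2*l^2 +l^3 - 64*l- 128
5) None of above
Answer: 5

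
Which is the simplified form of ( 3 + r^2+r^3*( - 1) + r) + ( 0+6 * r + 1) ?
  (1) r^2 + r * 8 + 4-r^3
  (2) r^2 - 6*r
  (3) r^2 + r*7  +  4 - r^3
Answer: 3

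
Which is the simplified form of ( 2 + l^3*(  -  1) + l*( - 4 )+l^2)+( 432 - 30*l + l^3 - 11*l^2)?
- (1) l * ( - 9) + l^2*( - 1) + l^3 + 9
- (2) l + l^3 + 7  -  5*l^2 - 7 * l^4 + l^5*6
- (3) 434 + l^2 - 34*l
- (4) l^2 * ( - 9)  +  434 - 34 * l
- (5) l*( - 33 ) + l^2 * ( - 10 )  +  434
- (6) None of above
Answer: 6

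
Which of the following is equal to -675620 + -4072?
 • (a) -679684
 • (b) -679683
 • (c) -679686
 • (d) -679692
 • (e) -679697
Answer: d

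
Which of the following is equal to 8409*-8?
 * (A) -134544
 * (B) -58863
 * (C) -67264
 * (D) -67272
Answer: D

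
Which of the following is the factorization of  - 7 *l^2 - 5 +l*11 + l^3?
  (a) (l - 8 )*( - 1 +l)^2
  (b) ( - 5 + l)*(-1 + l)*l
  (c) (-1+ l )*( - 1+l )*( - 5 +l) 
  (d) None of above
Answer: c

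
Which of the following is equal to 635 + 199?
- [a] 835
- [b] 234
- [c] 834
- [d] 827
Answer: c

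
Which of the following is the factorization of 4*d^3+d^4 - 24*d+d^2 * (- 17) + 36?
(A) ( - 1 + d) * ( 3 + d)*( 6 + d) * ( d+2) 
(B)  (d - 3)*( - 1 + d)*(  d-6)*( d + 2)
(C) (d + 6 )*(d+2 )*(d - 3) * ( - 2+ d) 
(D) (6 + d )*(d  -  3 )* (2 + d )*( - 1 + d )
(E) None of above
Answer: D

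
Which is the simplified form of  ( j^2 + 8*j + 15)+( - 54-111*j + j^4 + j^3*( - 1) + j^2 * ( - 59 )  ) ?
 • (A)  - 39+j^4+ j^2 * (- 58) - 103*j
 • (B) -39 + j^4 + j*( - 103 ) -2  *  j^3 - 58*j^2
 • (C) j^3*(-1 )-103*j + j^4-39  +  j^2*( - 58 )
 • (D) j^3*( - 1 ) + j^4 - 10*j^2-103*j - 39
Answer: C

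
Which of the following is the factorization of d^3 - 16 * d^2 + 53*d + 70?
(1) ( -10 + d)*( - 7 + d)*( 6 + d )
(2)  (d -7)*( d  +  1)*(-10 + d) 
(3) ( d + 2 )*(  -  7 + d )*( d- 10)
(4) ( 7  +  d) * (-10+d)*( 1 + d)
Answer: 2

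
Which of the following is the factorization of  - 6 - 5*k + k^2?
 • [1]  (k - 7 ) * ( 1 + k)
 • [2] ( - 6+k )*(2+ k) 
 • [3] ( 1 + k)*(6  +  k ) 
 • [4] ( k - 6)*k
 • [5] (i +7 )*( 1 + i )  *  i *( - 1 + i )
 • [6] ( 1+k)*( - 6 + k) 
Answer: 6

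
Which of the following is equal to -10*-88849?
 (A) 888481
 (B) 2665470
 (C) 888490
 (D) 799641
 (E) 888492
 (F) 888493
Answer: C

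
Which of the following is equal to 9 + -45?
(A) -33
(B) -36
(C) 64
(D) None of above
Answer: B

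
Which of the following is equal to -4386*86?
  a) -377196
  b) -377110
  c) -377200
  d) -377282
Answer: a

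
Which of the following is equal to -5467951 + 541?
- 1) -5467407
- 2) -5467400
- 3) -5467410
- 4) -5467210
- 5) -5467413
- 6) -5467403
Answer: 3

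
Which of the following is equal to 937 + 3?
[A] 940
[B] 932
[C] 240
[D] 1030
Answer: A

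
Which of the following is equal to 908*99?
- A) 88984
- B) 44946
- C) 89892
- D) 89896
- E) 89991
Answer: C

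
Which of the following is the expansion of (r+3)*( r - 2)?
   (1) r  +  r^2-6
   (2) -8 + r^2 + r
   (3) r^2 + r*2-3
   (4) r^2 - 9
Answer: 1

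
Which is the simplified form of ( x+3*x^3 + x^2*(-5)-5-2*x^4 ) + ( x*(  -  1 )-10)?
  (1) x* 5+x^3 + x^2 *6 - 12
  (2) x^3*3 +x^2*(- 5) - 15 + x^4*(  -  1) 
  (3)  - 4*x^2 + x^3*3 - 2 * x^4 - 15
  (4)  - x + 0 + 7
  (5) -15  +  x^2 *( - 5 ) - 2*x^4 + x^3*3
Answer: 5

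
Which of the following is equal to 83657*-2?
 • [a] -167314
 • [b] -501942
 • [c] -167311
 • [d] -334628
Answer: a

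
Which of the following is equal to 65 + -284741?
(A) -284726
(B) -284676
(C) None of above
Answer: B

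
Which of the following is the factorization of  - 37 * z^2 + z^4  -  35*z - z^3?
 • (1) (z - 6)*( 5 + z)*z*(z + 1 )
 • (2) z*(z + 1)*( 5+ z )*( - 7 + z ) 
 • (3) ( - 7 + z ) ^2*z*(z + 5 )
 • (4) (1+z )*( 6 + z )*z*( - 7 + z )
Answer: 2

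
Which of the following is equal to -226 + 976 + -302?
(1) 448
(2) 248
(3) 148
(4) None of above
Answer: 1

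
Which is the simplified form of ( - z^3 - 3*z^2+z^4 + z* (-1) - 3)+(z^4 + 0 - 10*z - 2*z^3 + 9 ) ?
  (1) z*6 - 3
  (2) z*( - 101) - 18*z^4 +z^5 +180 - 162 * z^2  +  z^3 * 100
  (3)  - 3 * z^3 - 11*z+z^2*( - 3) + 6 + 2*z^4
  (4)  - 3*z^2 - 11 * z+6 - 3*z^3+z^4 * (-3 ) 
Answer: 3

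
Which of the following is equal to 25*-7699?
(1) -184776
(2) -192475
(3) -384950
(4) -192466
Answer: 2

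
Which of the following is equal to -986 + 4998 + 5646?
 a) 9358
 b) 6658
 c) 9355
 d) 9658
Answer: d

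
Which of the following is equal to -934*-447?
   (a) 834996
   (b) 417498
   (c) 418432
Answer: b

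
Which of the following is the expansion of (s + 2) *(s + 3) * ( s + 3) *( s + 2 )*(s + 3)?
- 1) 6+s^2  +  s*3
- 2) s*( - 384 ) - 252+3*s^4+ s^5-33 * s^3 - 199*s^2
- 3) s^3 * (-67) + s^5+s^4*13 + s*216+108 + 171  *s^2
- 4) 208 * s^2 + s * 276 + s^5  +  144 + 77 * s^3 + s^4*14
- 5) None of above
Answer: 5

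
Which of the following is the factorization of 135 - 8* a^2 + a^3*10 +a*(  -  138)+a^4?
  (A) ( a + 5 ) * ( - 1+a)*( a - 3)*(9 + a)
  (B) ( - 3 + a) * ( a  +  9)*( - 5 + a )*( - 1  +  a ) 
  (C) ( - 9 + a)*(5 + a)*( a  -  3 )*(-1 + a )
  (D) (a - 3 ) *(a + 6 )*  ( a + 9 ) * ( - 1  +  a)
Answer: A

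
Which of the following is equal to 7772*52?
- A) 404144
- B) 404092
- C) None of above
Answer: A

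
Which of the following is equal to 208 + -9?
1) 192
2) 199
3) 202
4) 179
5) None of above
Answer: 2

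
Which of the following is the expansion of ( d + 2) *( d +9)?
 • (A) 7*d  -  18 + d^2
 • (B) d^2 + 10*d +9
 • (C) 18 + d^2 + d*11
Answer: C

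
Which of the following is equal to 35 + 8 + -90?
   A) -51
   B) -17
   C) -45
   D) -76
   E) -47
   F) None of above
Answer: E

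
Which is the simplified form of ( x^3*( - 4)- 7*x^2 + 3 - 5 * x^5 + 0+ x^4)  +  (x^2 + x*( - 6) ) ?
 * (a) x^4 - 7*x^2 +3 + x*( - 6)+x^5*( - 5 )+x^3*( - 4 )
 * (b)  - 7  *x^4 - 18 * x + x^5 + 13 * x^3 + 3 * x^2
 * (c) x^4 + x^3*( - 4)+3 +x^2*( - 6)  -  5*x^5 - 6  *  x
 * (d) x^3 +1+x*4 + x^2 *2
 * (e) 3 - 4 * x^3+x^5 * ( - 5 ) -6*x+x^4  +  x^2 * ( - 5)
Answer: c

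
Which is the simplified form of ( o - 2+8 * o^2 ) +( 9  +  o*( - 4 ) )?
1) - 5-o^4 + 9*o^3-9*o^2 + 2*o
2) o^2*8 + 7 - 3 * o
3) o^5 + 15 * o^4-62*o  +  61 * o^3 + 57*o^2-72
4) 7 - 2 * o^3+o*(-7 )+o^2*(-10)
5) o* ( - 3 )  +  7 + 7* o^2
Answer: 2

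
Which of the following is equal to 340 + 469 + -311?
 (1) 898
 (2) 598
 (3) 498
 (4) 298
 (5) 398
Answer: 3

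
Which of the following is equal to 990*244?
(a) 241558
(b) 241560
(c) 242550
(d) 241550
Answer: b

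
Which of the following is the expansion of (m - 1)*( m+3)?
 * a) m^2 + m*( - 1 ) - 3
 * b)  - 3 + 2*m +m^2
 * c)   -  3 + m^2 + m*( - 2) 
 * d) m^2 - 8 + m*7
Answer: b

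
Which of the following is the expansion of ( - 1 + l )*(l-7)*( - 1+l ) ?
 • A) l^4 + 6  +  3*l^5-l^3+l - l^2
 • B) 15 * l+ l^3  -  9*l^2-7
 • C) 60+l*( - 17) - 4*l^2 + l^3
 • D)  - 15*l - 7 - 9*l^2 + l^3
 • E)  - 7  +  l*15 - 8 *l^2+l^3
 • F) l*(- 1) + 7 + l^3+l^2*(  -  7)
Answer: B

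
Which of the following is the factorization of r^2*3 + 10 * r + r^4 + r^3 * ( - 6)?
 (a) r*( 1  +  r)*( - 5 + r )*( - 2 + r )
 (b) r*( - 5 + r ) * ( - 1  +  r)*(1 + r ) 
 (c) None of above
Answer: a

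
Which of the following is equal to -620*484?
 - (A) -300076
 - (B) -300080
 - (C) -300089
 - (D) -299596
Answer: B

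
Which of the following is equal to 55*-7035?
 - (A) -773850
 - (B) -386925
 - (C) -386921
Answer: B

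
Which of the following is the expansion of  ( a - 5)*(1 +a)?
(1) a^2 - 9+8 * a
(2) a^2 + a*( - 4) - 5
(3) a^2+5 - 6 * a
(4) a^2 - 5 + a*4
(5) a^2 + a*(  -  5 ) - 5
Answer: 2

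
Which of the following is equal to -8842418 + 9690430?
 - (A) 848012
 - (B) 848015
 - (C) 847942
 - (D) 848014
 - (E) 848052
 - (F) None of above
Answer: A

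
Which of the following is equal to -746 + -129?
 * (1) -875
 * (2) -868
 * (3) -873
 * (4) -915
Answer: 1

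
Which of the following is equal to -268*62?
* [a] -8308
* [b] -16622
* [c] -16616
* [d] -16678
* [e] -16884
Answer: c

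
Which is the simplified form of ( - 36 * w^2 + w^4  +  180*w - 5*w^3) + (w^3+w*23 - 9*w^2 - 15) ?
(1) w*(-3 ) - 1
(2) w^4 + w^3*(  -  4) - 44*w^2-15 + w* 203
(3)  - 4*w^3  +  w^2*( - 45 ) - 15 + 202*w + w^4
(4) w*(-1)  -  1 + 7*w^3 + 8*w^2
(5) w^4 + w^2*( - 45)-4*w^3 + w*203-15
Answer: 5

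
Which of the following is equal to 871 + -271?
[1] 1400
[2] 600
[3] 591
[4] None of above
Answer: 2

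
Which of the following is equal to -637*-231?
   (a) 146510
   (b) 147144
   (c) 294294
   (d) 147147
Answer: d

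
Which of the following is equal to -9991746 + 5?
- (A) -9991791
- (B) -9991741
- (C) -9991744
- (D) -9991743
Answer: B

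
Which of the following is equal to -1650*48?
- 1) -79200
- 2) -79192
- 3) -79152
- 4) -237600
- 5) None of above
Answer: 1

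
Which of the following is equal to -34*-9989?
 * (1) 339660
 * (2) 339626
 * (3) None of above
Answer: 2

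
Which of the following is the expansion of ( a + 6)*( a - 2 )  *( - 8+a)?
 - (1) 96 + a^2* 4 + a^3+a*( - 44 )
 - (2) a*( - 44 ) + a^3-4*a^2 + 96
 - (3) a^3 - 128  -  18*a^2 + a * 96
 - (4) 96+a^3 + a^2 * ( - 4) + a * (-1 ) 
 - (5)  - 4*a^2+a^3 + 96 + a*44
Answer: 2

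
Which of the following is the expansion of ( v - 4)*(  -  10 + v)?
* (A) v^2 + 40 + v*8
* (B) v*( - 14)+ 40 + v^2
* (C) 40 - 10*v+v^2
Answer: B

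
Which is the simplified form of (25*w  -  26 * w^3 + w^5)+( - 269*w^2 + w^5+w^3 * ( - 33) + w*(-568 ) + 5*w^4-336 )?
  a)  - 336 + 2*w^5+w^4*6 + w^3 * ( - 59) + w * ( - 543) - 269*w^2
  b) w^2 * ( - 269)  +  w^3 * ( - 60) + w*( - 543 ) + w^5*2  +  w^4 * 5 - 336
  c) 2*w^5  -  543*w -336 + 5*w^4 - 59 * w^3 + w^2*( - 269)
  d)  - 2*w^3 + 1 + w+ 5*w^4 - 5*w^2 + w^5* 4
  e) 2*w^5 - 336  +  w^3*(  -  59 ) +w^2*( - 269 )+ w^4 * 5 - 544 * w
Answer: c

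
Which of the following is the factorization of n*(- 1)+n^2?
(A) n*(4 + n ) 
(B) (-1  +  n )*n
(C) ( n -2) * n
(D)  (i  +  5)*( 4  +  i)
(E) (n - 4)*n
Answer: B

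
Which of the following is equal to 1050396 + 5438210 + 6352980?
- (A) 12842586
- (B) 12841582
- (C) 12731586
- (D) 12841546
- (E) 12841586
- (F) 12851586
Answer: E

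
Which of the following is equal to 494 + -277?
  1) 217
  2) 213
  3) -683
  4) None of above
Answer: 1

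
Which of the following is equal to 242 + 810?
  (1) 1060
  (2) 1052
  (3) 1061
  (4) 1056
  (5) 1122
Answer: 2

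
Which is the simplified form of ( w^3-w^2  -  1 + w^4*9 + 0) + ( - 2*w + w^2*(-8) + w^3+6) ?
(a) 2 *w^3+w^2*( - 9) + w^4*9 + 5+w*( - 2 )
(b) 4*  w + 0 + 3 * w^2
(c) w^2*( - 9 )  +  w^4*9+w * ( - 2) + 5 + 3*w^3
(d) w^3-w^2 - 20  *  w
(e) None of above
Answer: a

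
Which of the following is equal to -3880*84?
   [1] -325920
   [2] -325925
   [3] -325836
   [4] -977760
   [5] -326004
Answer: 1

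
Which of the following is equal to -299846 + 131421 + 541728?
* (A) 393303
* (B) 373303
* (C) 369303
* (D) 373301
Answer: B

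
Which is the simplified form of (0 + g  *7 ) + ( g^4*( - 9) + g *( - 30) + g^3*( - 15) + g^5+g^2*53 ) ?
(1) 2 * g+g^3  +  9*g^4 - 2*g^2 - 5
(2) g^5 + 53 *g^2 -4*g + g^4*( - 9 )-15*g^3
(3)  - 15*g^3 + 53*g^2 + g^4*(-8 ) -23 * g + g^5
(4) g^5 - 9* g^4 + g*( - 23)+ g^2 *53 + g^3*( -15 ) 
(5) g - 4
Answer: 4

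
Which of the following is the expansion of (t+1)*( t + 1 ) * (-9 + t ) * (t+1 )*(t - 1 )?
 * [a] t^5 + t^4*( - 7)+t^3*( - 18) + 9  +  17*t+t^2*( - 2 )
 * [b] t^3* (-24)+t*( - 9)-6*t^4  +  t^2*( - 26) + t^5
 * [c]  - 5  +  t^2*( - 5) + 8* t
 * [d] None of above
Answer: a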